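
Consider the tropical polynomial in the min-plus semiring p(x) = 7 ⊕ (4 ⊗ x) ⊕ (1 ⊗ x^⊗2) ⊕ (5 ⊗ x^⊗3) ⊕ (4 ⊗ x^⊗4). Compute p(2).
p(2) = 5

A tropical monomial a ⊗ x^⊗i evaluates to a + i · x. Evaluating each term at x = 2:
  Term 0 contributes 7 + 0 · 2 = 7
  Term 1 contributes 4 + 1 · 2 = 6
  Term 2 contributes 1 + 2 · 2 = 5
  Term 3 contributes 5 + 3 · 2 = 11
  Term 4 contributes 4 + 4 · 2 = 12
p(2) = ⊕ of these = min[7, 6, 5, 11, 12] = 5.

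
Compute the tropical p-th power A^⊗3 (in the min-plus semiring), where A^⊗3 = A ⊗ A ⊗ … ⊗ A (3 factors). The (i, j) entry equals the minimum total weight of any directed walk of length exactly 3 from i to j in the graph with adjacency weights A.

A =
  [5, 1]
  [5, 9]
A^⊗3 =
  [11, 7]
  [11, 11]

Each entry (A^⊗3)_ij equals the minimum over all length-3 walks i = v_0 → v_1 → … → v_3 = j of Σ_t A[v_t][v_{t+1}]. For example, for (i, j) = (0, 1) we minimise over 4 possible intermediate vertex sequences; the minimum is 7, attained along the walk 0 → 1 → 0 → 1.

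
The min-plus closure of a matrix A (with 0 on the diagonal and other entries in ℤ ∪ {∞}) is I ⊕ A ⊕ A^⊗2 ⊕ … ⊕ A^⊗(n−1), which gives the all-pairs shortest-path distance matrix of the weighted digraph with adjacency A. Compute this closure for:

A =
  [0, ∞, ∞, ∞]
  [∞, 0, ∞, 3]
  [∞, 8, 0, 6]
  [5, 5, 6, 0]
Closure =
  [0, ∞, ∞, ∞]
  [8, 0, 9, 3]
  [11, 8, 0, 6]
  [5, 5, 6, 0]

This is the Floyd-Warshall all-pairs shortest-path computation. For each intermediate vertex k = 0, 1, …, 3, update dist[i][j] ← min(dist[i][j], dist[i][k] + dist[k][j]). The final matrix gives, for each (i, j), the minimum total weight of any directed path from i to j (possibly empty when i = j).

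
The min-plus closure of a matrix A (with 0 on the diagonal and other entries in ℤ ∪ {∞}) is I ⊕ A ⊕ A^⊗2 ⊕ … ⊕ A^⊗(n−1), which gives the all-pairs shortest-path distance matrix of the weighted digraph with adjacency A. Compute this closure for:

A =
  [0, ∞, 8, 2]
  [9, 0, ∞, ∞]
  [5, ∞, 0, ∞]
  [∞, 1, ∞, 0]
Closure =
  [0, 3, 8, 2]
  [9, 0, 17, 11]
  [5, 8, 0, 7]
  [10, 1, 18, 0]

This is the Floyd-Warshall all-pairs shortest-path computation. For each intermediate vertex k = 0, 1, …, 3, update dist[i][j] ← min(dist[i][j], dist[i][k] + dist[k][j]). The final matrix gives, for each (i, j), the minimum total weight of any directed path from i to j (possibly empty when i = j).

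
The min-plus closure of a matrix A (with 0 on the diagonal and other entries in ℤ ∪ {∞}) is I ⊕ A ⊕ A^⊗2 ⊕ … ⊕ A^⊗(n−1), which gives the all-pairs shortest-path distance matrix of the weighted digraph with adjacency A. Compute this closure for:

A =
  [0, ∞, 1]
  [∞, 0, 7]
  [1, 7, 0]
Closure =
  [0, 8, 1]
  [8, 0, 7]
  [1, 7, 0]

This is the Floyd-Warshall all-pairs shortest-path computation. For each intermediate vertex k = 0, 1, …, 2, update dist[i][j] ← min(dist[i][j], dist[i][k] + dist[k][j]). The final matrix gives, for each (i, j), the minimum total weight of any directed path from i to j (possibly empty when i = j).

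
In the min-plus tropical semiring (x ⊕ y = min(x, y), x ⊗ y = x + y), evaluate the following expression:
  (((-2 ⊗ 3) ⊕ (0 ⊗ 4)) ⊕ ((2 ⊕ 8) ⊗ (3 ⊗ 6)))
(((-2 ⊗ 3) ⊕ (0 ⊗ 4)) ⊕ ((2 ⊕ 8) ⊗ (3 ⊗ 6))) = 1

Expand innermost to outermost. Recall ⊕ takes the minimum of its arguments and ⊗ takes their sum. Working out the expression (((-2 ⊗ 3) ⊕ (0 ⊗ 4)) ⊕ ((2 ⊕ 8) ⊗ (3 ⊗ 6))) gives 1.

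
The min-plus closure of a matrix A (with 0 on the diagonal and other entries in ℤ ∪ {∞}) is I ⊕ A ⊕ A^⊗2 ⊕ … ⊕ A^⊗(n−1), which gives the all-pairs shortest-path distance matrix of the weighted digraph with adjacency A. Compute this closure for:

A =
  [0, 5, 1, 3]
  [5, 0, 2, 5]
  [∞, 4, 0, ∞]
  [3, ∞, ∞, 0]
Closure =
  [0, 5, 1, 3]
  [5, 0, 2, 5]
  [9, 4, 0, 9]
  [3, 8, 4, 0]

This is the Floyd-Warshall all-pairs shortest-path computation. For each intermediate vertex k = 0, 1, …, 3, update dist[i][j] ← min(dist[i][j], dist[i][k] + dist[k][j]). The final matrix gives, for each (i, j), the minimum total weight of any directed path from i to j (possibly empty when i = j).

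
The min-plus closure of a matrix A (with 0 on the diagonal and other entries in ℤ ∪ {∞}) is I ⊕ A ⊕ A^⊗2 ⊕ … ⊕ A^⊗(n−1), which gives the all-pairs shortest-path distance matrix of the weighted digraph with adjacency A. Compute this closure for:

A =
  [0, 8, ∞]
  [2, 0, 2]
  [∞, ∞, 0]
Closure =
  [0, 8, 10]
  [2, 0, 2]
  [∞, ∞, 0]

This is the Floyd-Warshall all-pairs shortest-path computation. For each intermediate vertex k = 0, 1, …, 2, update dist[i][j] ← min(dist[i][j], dist[i][k] + dist[k][j]). The final matrix gives, for each (i, j), the minimum total weight of any directed path from i to j (possibly empty when i = j).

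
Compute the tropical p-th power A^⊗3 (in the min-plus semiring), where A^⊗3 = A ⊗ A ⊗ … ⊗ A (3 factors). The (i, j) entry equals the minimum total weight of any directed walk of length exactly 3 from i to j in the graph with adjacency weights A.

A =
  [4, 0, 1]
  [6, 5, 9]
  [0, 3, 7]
A^⊗3 =
  [5, 1, 2]
  [7, 9, 10]
  [1, 4, 5]

Each entry (A^⊗3)_ij equals the minimum over all length-3 walks i = v_0 → v_1 → … → v_3 = j of Σ_t A[v_t][v_{t+1}]. For example, for (i, j) = (0, 2) we minimise over 9 possible intermediate vertex sequences; the minimum is 2, attained along the walk 0 → 2 → 0 → 2.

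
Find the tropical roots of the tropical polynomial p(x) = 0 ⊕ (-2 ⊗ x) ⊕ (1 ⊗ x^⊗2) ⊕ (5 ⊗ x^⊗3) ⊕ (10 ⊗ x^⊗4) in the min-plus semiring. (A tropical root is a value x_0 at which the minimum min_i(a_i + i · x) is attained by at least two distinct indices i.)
Roots: {-5, -4, -3, 2}

Each tropical root is a break point of the lower envelope of the lines y = a_i + i · x (there are 5 lines, with slopes 0, 1, ..., 4). Only the lines that attain the minimum somewhere contribute to roots; other lines are dominated. Here the surviving (envelope) indices are i = 4, i = 3, i = 2, i = 1, i = 0.
Intersections between consecutive envelope lines give the roots: for adjacent envelope indices i < j the intersection is x = (a_i − a_j) / (j − i). Reading off the sorted break points: {-5, -4, -3, 2}.
Verification: at each break x_0, at least two indices attain the minimum of min_i(a_i + i · x_0).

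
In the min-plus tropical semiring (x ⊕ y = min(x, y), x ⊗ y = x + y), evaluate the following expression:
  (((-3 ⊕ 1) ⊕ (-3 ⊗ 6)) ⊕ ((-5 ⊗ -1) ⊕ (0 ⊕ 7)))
(((-3 ⊕ 1) ⊕ (-3 ⊗ 6)) ⊕ ((-5 ⊗ -1) ⊕ (0 ⊕ 7))) = -6

Expand innermost to outermost. Recall ⊕ takes the minimum of its arguments and ⊗ takes their sum. Working out the expression (((-3 ⊕ 1) ⊕ (-3 ⊗ 6)) ⊕ ((-5 ⊗ -1) ⊕ (0 ⊕ 7))) gives -6.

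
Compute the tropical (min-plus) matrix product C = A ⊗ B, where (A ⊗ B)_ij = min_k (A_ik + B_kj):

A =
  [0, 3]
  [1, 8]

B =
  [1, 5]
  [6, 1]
A ⊗ B =
  [1, 4]
  [2, 6]

Apply the min-plus product entry-by-entry:
  C[0][0] = min over k of (A[0][0] + B[0][0] = 0 + 1 = 1, A[0][1] + B[1][0] = 3 + 6 = 9) = 1 (attained at k = 0)
  C[0][1] = min over k of (A[0][0] + B[0][1] = 0 + 5 = 5, A[0][1] + B[1][1] = 3 + 1 = 4) = 4 (attained at k = 1)
  C[1][0] = min over k of (A[1][0] + B[0][0] = 1 + 1 = 2, A[1][1] + B[1][0] = 8 + 6 = 14) = 2 (attained at k = 0)
  C[1][1] = min over k of (A[1][0] + B[0][1] = 1 + 5 = 6, A[1][1] + B[1][1] = 8 + 1 = 9) = 6 (attained at k = 0)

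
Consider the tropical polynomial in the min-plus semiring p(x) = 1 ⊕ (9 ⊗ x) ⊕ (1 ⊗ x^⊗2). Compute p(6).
p(6) = 1

A tropical monomial a ⊗ x^⊗i evaluates to a + i · x. Evaluating each term at x = 6:
  Term 0 contributes 1 + 0 · 6 = 1
  Term 1 contributes 9 + 1 · 6 = 15
  Term 2 contributes 1 + 2 · 6 = 13
p(6) = ⊕ of these = min[1, 15, 13] = 1.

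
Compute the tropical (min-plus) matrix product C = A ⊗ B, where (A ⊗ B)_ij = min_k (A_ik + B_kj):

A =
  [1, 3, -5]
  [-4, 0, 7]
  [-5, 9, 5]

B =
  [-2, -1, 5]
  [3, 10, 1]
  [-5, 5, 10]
A ⊗ B =
  [-10, 0, 4]
  [-6, -5, 1]
  [-7, -6, 0]

Apply the min-plus product entry-by-entry:
  C[0][0] = min over k of (A[0][0] + B[0][0] = 1 + -2 = -1, A[0][1] + B[1][0] = 3 + 3 = 6, A[0][2] + B[2][0] = -5 + -5 = -10) = -10 (attained at k = 2)
  C[0][1] = min over k of (A[0][0] + B[0][1] = 1 + -1 = 0, A[0][1] + B[1][1] = 3 + 10 = 13, A[0][2] + B[2][1] = -5 + 5 = 0) = 0 (attained at k = 0)
  C[0][2] = min over k of (A[0][0] + B[0][2] = 1 + 5 = 6, A[0][1] + B[1][2] = 3 + 1 = 4, A[0][2] + B[2][2] = -5 + 10 = 5) = 4 (attained at k = 1)
  C[1][0] = min over k of (A[1][0] + B[0][0] = -4 + -2 = -6, A[1][1] + B[1][0] = 0 + 3 = 3, A[1][2] + B[2][0] = 7 + -5 = 2) = -6 (attained at k = 0)
  C[1][1] = min over k of (A[1][0] + B[0][1] = -4 + -1 = -5, A[1][1] + B[1][1] = 0 + 10 = 10, A[1][2] + B[2][1] = 7 + 5 = 12) = -5 (attained at k = 0)
  C[1][2] = min over k of (A[1][0] + B[0][2] = -4 + 5 = 1, A[1][1] + B[1][2] = 0 + 1 = 1, A[1][2] + B[2][2] = 7 + 10 = 17) = 1 (attained at k = 0)
  C[2][0] = min over k of (A[2][0] + B[0][0] = -5 + -2 = -7, A[2][1] + B[1][0] = 9 + 3 = 12, A[2][2] + B[2][0] = 5 + -5 = 0) = -7 (attained at k = 0)
  C[2][1] = min over k of (A[2][0] + B[0][1] = -5 + -1 = -6, A[2][1] + B[1][1] = 9 + 10 = 19, A[2][2] + B[2][1] = 5 + 5 = 10) = -6 (attained at k = 0)
  C[2][2] = min over k of (A[2][0] + B[0][2] = -5 + 5 = 0, A[2][1] + B[1][2] = 9 + 1 = 10, A[2][2] + B[2][2] = 5 + 10 = 15) = 0 (attained at k = 0)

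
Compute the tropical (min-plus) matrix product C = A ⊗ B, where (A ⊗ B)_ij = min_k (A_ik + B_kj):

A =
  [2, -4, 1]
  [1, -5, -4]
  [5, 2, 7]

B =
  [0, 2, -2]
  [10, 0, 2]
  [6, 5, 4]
A ⊗ B =
  [2, -4, -2]
  [1, -5, -3]
  [5, 2, 3]

Apply the min-plus product entry-by-entry:
  C[0][0] = min over k of (A[0][0] + B[0][0] = 2 + 0 = 2, A[0][1] + B[1][0] = -4 + 10 = 6, A[0][2] + B[2][0] = 1 + 6 = 7) = 2 (attained at k = 0)
  C[0][1] = min over k of (A[0][0] + B[0][1] = 2 + 2 = 4, A[0][1] + B[1][1] = -4 + 0 = -4, A[0][2] + B[2][1] = 1 + 5 = 6) = -4 (attained at k = 1)
  C[0][2] = min over k of (A[0][0] + B[0][2] = 2 + -2 = 0, A[0][1] + B[1][2] = -4 + 2 = -2, A[0][2] + B[2][2] = 1 + 4 = 5) = -2 (attained at k = 1)
  C[1][0] = min over k of (A[1][0] + B[0][0] = 1 + 0 = 1, A[1][1] + B[1][0] = -5 + 10 = 5, A[1][2] + B[2][0] = -4 + 6 = 2) = 1 (attained at k = 0)
  C[1][1] = min over k of (A[1][0] + B[0][1] = 1 + 2 = 3, A[1][1] + B[1][1] = -5 + 0 = -5, A[1][2] + B[2][1] = -4 + 5 = 1) = -5 (attained at k = 1)
  C[1][2] = min over k of (A[1][0] + B[0][2] = 1 + -2 = -1, A[1][1] + B[1][2] = -5 + 2 = -3, A[1][2] + B[2][2] = -4 + 4 = 0) = -3 (attained at k = 1)
  C[2][0] = min over k of (A[2][0] + B[0][0] = 5 + 0 = 5, A[2][1] + B[1][0] = 2 + 10 = 12, A[2][2] + B[2][0] = 7 + 6 = 13) = 5 (attained at k = 0)
  C[2][1] = min over k of (A[2][0] + B[0][1] = 5 + 2 = 7, A[2][1] + B[1][1] = 2 + 0 = 2, A[2][2] + B[2][1] = 7 + 5 = 12) = 2 (attained at k = 1)
  C[2][2] = min over k of (A[2][0] + B[0][2] = 5 + -2 = 3, A[2][1] + B[1][2] = 2 + 2 = 4, A[2][2] + B[2][2] = 7 + 4 = 11) = 3 (attained at k = 0)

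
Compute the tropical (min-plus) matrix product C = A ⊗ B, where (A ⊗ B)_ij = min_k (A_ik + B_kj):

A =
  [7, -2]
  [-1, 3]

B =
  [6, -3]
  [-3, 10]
A ⊗ B =
  [-5, 4]
  [0, -4]

Apply the min-plus product entry-by-entry:
  C[0][0] = min over k of (A[0][0] + B[0][0] = 7 + 6 = 13, A[0][1] + B[1][0] = -2 + -3 = -5) = -5 (attained at k = 1)
  C[0][1] = min over k of (A[0][0] + B[0][1] = 7 + -3 = 4, A[0][1] + B[1][1] = -2 + 10 = 8) = 4 (attained at k = 0)
  C[1][0] = min over k of (A[1][0] + B[0][0] = -1 + 6 = 5, A[1][1] + B[1][0] = 3 + -3 = 0) = 0 (attained at k = 1)
  C[1][1] = min over k of (A[1][0] + B[0][1] = -1 + -3 = -4, A[1][1] + B[1][1] = 3 + 10 = 13) = -4 (attained at k = 0)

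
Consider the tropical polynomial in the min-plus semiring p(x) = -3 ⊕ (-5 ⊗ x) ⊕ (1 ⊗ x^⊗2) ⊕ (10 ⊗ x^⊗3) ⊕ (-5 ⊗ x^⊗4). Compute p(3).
p(3) = -3

A tropical monomial a ⊗ x^⊗i evaluates to a + i · x. Evaluating each term at x = 3:
  Term 0 contributes -3 + 0 · 3 = -3
  Term 1 contributes -5 + 1 · 3 = -2
  Term 2 contributes 1 + 2 · 3 = 7
  Term 3 contributes 10 + 3 · 3 = 19
  Term 4 contributes -5 + 4 · 3 = 7
p(3) = ⊕ of these = min[-3, -2, 7, 19, 7] = -3.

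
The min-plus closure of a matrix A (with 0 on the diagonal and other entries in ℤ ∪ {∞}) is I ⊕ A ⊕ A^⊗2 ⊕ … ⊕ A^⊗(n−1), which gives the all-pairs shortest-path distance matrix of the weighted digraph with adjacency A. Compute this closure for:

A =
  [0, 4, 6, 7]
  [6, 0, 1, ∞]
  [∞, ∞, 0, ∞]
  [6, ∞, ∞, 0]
Closure =
  [0, 4, 5, 7]
  [6, 0, 1, 13]
  [∞, ∞, 0, ∞]
  [6, 10, 11, 0]

This is the Floyd-Warshall all-pairs shortest-path computation. For each intermediate vertex k = 0, 1, …, 3, update dist[i][j] ← min(dist[i][j], dist[i][k] + dist[k][j]). The final matrix gives, for each (i, j), the minimum total weight of any directed path from i to j (possibly empty when i = j).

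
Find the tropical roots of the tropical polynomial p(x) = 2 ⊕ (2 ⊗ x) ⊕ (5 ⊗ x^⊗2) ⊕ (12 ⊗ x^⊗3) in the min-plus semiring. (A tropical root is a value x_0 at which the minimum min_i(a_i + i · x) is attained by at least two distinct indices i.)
Roots: {-7, -3, 0}

Each tropical root is a break point of the lower envelope of the lines y = a_i + i · x (there are 4 lines, with slopes 0, 1, ..., 3). Only the lines that attain the minimum somewhere contribute to roots; other lines are dominated. Here the surviving (envelope) indices are i = 3, i = 2, i = 1, i = 0.
Intersections between consecutive envelope lines give the roots: for adjacent envelope indices i < j the intersection is x = (a_i − a_j) / (j − i). Reading off the sorted break points: {-7, -3, 0}.
Verification: at each break x_0, at least two indices attain the minimum of min_i(a_i + i · x_0).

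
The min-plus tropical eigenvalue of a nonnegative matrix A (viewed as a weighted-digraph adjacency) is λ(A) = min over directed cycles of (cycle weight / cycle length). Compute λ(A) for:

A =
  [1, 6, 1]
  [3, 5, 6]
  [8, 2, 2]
λ(A) = 1

Enumerate directed cycles and compute their means (weight / length). Sample:
  cycle 0 → 0: weight = 1, length = 1, mean = 1/1 ≈ 1.000
  cycle 1 → 1: weight = 5, length = 1, mean = 5/1 ≈ 5.000
  cycle 2 → 2: weight = 2, length = 1, mean = 2/1 ≈ 2.000
  cycle 0 → 1 → 0: weight = 9, length = 2, mean = 9/2 ≈ 4.500
  cycle 0 → 2 → 0: weight = 9, length = 2, mean = 9/2 ≈ 4.500
  cycle 1 → 0 → 1: weight = 9, length = 2, mean = 9/2 ≈ 4.500
Minimum mean = 1.000, attained e.g. along the cycle 0 → 0 with weight 1 and length 1. So λ(A) = 1/1 = 1.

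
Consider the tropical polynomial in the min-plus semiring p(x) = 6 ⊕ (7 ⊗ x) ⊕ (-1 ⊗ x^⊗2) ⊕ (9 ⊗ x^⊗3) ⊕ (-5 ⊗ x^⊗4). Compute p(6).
p(6) = 6

A tropical monomial a ⊗ x^⊗i evaluates to a + i · x. Evaluating each term at x = 6:
  Term 0 contributes 6 + 0 · 6 = 6
  Term 1 contributes 7 + 1 · 6 = 13
  Term 2 contributes -1 + 2 · 6 = 11
  Term 3 contributes 9 + 3 · 6 = 27
  Term 4 contributes -5 + 4 · 6 = 19
p(6) = ⊕ of these = min[6, 13, 11, 27, 19] = 6.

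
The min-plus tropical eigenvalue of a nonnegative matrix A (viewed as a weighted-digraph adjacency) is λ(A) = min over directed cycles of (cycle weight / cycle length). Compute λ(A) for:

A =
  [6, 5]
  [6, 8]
λ(A) = 11/2

Enumerate directed cycles and compute their means (weight / length). Sample:
  cycle 0 → 0: weight = 6, length = 1, mean = 6/1 ≈ 6.000
  cycle 1 → 1: weight = 8, length = 1, mean = 8/1 ≈ 8.000
  cycle 0 → 1 → 0: weight = 11, length = 2, mean = 11/2 ≈ 5.500
  cycle 1 → 0 → 1: weight = 11, length = 2, mean = 11/2 ≈ 5.500
Minimum mean = 5.500, attained e.g. along the cycle 0 → 1 → 0 with weight 11 and length 2. So λ(A) = 11/2 = 11/2.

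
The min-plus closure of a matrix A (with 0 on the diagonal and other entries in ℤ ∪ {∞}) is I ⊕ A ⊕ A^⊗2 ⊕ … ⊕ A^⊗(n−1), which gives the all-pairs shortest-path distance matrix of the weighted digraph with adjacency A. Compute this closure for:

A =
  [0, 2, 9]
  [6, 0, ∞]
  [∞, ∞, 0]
Closure =
  [0, 2, 9]
  [6, 0, 15]
  [∞, ∞, 0]

This is the Floyd-Warshall all-pairs shortest-path computation. For each intermediate vertex k = 0, 1, …, 2, update dist[i][j] ← min(dist[i][j], dist[i][k] + dist[k][j]). The final matrix gives, for each (i, j), the minimum total weight of any directed path from i to j (possibly empty when i = j).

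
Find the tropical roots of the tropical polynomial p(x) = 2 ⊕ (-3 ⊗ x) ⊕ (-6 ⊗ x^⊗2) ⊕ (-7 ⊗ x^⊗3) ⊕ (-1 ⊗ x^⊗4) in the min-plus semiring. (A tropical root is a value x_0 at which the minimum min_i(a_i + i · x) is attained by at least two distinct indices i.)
Roots: {-6, 1, 3, 5}

Each tropical root is a break point of the lower envelope of the lines y = a_i + i · x (there are 5 lines, with slopes 0, 1, ..., 4). Only the lines that attain the minimum somewhere contribute to roots; other lines are dominated. Here the surviving (envelope) indices are i = 4, i = 3, i = 2, i = 1, i = 0.
Intersections between consecutive envelope lines give the roots: for adjacent envelope indices i < j the intersection is x = (a_i − a_j) / (j − i). Reading off the sorted break points: {-6, 1, 3, 5}.
Verification: at each break x_0, at least two indices attain the minimum of min_i(a_i + i · x_0).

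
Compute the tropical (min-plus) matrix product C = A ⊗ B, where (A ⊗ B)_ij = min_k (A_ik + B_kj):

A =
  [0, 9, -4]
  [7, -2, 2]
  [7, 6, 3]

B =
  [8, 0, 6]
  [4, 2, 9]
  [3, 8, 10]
A ⊗ B =
  [-1, 0, 6]
  [2, 0, 7]
  [6, 7, 13]

Apply the min-plus product entry-by-entry:
  C[0][0] = min over k of (A[0][0] + B[0][0] = 0 + 8 = 8, A[0][1] + B[1][0] = 9 + 4 = 13, A[0][2] + B[2][0] = -4 + 3 = -1) = -1 (attained at k = 2)
  C[0][1] = min over k of (A[0][0] + B[0][1] = 0 + 0 = 0, A[0][1] + B[1][1] = 9 + 2 = 11, A[0][2] + B[2][1] = -4 + 8 = 4) = 0 (attained at k = 0)
  C[0][2] = min over k of (A[0][0] + B[0][2] = 0 + 6 = 6, A[0][1] + B[1][2] = 9 + 9 = 18, A[0][2] + B[2][2] = -4 + 10 = 6) = 6 (attained at k = 0)
  C[1][0] = min over k of (A[1][0] + B[0][0] = 7 + 8 = 15, A[1][1] + B[1][0] = -2 + 4 = 2, A[1][2] + B[2][0] = 2 + 3 = 5) = 2 (attained at k = 1)
  C[1][1] = min over k of (A[1][0] + B[0][1] = 7 + 0 = 7, A[1][1] + B[1][1] = -2 + 2 = 0, A[1][2] + B[2][1] = 2 + 8 = 10) = 0 (attained at k = 1)
  C[1][2] = min over k of (A[1][0] + B[0][2] = 7 + 6 = 13, A[1][1] + B[1][2] = -2 + 9 = 7, A[1][2] + B[2][2] = 2 + 10 = 12) = 7 (attained at k = 1)
  C[2][0] = min over k of (A[2][0] + B[0][0] = 7 + 8 = 15, A[2][1] + B[1][0] = 6 + 4 = 10, A[2][2] + B[2][0] = 3 + 3 = 6) = 6 (attained at k = 2)
  C[2][1] = min over k of (A[2][0] + B[0][1] = 7 + 0 = 7, A[2][1] + B[1][1] = 6 + 2 = 8, A[2][2] + B[2][1] = 3 + 8 = 11) = 7 (attained at k = 0)
  C[2][2] = min over k of (A[2][0] + B[0][2] = 7 + 6 = 13, A[2][1] + B[1][2] = 6 + 9 = 15, A[2][2] + B[2][2] = 3 + 10 = 13) = 13 (attained at k = 0)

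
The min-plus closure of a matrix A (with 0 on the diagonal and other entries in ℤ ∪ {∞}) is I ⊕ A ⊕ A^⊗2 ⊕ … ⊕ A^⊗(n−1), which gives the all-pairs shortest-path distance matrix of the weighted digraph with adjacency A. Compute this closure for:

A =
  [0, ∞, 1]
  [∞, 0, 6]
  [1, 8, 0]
Closure =
  [0, 9, 1]
  [7, 0, 6]
  [1, 8, 0]

This is the Floyd-Warshall all-pairs shortest-path computation. For each intermediate vertex k = 0, 1, …, 2, update dist[i][j] ← min(dist[i][j], dist[i][k] + dist[k][j]). The final matrix gives, for each (i, j), the minimum total weight of any directed path from i to j (possibly empty when i = j).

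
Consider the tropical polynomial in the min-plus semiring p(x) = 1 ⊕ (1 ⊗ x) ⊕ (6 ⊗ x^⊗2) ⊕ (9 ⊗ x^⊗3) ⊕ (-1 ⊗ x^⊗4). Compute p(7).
p(7) = 1

A tropical monomial a ⊗ x^⊗i evaluates to a + i · x. Evaluating each term at x = 7:
  Term 0 contributes 1 + 0 · 7 = 1
  Term 1 contributes 1 + 1 · 7 = 8
  Term 2 contributes 6 + 2 · 7 = 20
  Term 3 contributes 9 + 3 · 7 = 30
  Term 4 contributes -1 + 4 · 7 = 27
p(7) = ⊕ of these = min[1, 8, 20, 30, 27] = 1.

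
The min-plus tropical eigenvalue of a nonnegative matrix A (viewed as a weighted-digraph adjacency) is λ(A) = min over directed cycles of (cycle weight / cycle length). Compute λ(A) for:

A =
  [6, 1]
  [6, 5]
λ(A) = 7/2

Enumerate directed cycles and compute their means (weight / length). Sample:
  cycle 0 → 0: weight = 6, length = 1, mean = 6/1 ≈ 6.000
  cycle 1 → 1: weight = 5, length = 1, mean = 5/1 ≈ 5.000
  cycle 0 → 1 → 0: weight = 7, length = 2, mean = 7/2 ≈ 3.500
  cycle 1 → 0 → 1: weight = 7, length = 2, mean = 7/2 ≈ 3.500
Minimum mean = 3.500, attained e.g. along the cycle 0 → 1 → 0 with weight 7 and length 2. So λ(A) = 7/2 = 7/2.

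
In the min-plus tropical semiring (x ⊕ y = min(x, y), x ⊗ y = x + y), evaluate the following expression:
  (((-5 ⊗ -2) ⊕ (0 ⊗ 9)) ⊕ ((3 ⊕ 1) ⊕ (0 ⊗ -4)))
(((-5 ⊗ -2) ⊕ (0 ⊗ 9)) ⊕ ((3 ⊕ 1) ⊕ (0 ⊗ -4))) = -7

Expand innermost to outermost. Recall ⊕ takes the minimum of its arguments and ⊗ takes their sum. Working out the expression (((-5 ⊗ -2) ⊕ (0 ⊗ 9)) ⊕ ((3 ⊕ 1) ⊕ (0 ⊗ -4))) gives -7.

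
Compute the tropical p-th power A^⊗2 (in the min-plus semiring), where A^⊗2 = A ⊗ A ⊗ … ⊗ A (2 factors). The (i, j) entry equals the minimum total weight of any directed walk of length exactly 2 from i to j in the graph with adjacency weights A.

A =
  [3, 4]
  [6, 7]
A^⊗2 =
  [6, 7]
  [9, 10]

Each entry (A^⊗2)_ij equals the minimum over all length-2 walks i = v_0 → v_1 → … → v_2 = j of Σ_t A[v_t][v_{t+1}]. For example, for (i, j) = (0, 1) we minimise over 2 possible intermediate vertex sequences; the minimum is 7, attained along the walk 0 → 0 → 1.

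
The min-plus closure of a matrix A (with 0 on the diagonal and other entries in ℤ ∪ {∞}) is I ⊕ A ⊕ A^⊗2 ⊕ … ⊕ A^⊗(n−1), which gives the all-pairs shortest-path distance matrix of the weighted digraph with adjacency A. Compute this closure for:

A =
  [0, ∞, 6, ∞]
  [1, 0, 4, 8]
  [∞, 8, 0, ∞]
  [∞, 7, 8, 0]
Closure =
  [0, 14, 6, 22]
  [1, 0, 4, 8]
  [9, 8, 0, 16]
  [8, 7, 8, 0]

This is the Floyd-Warshall all-pairs shortest-path computation. For each intermediate vertex k = 0, 1, …, 3, update dist[i][j] ← min(dist[i][j], dist[i][k] + dist[k][j]). The final matrix gives, for each (i, j), the minimum total weight of any directed path from i to j (possibly empty when i = j).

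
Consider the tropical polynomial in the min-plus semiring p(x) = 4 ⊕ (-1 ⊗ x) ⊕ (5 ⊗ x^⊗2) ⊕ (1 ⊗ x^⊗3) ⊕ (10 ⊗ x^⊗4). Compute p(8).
p(8) = 4

A tropical monomial a ⊗ x^⊗i evaluates to a + i · x. Evaluating each term at x = 8:
  Term 0 contributes 4 + 0 · 8 = 4
  Term 1 contributes -1 + 1 · 8 = 7
  Term 2 contributes 5 + 2 · 8 = 21
  Term 3 contributes 1 + 3 · 8 = 25
  Term 4 contributes 10 + 4 · 8 = 42
p(8) = ⊕ of these = min[4, 7, 21, 25, 42] = 4.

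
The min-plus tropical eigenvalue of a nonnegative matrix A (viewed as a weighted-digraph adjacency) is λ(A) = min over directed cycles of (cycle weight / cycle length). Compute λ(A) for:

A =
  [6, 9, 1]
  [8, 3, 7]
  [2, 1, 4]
λ(A) = 3/2

Enumerate directed cycles and compute their means (weight / length). Sample:
  cycle 0 → 0: weight = 6, length = 1, mean = 6/1 ≈ 6.000
  cycle 1 → 1: weight = 3, length = 1, mean = 3/1 ≈ 3.000
  cycle 2 → 2: weight = 4, length = 1, mean = 4/1 ≈ 4.000
  cycle 0 → 1 → 0: weight = 17, length = 2, mean = 17/2 ≈ 8.500
  cycle 0 → 2 → 0: weight = 3, length = 2, mean = 3/2 ≈ 1.500
  cycle 1 → 0 → 1: weight = 17, length = 2, mean = 17/2 ≈ 8.500
Minimum mean = 1.500, attained e.g. along the cycle 0 → 2 → 0 with weight 3 and length 2. So λ(A) = 3/2 = 3/2.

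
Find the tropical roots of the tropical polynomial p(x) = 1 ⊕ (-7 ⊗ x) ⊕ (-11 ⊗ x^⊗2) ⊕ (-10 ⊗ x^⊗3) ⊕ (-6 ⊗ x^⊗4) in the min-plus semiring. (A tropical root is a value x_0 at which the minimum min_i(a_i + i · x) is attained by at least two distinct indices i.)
Roots: {-4, -1, 4, 8}

Each tropical root is a break point of the lower envelope of the lines y = a_i + i · x (there are 5 lines, with slopes 0, 1, ..., 4). Only the lines that attain the minimum somewhere contribute to roots; other lines are dominated. Here the surviving (envelope) indices are i = 4, i = 3, i = 2, i = 1, i = 0.
Intersections between consecutive envelope lines give the roots: for adjacent envelope indices i < j the intersection is x = (a_i − a_j) / (j − i). Reading off the sorted break points: {-4, -1, 4, 8}.
Verification: at each break x_0, at least two indices attain the minimum of min_i(a_i + i · x_0).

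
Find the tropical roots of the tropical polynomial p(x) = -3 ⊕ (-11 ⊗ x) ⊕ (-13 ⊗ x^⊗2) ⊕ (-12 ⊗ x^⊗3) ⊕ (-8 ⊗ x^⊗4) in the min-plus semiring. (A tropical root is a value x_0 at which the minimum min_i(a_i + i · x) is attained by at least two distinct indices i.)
Roots: {-4, -1, 2, 8}

Each tropical root is a break point of the lower envelope of the lines y = a_i + i · x (there are 5 lines, with slopes 0, 1, ..., 4). Only the lines that attain the minimum somewhere contribute to roots; other lines are dominated. Here the surviving (envelope) indices are i = 4, i = 3, i = 2, i = 1, i = 0.
Intersections between consecutive envelope lines give the roots: for adjacent envelope indices i < j the intersection is x = (a_i − a_j) / (j − i). Reading off the sorted break points: {-4, -1, 2, 8}.
Verification: at each break x_0, at least two indices attain the minimum of min_i(a_i + i · x_0).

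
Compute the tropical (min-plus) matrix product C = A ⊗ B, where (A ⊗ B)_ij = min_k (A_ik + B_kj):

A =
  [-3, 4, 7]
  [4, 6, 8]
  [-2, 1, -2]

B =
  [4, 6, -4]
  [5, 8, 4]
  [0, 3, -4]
A ⊗ B =
  [1, 3, -7]
  [8, 10, 0]
  [-2, 1, -6]

Apply the min-plus product entry-by-entry:
  C[0][0] = min over k of (A[0][0] + B[0][0] = -3 + 4 = 1, A[0][1] + B[1][0] = 4 + 5 = 9, A[0][2] + B[2][0] = 7 + 0 = 7) = 1 (attained at k = 0)
  C[0][1] = min over k of (A[0][0] + B[0][1] = -3 + 6 = 3, A[0][1] + B[1][1] = 4 + 8 = 12, A[0][2] + B[2][1] = 7 + 3 = 10) = 3 (attained at k = 0)
  C[0][2] = min over k of (A[0][0] + B[0][2] = -3 + -4 = -7, A[0][1] + B[1][2] = 4 + 4 = 8, A[0][2] + B[2][2] = 7 + -4 = 3) = -7 (attained at k = 0)
  C[1][0] = min over k of (A[1][0] + B[0][0] = 4 + 4 = 8, A[1][1] + B[1][0] = 6 + 5 = 11, A[1][2] + B[2][0] = 8 + 0 = 8) = 8 (attained at k = 0)
  C[1][1] = min over k of (A[1][0] + B[0][1] = 4 + 6 = 10, A[1][1] + B[1][1] = 6 + 8 = 14, A[1][2] + B[2][1] = 8 + 3 = 11) = 10 (attained at k = 0)
  C[1][2] = min over k of (A[1][0] + B[0][2] = 4 + -4 = 0, A[1][1] + B[1][2] = 6 + 4 = 10, A[1][2] + B[2][2] = 8 + -4 = 4) = 0 (attained at k = 0)
  C[2][0] = min over k of (A[2][0] + B[0][0] = -2 + 4 = 2, A[2][1] + B[1][0] = 1 + 5 = 6, A[2][2] + B[2][0] = -2 + 0 = -2) = -2 (attained at k = 2)
  C[2][1] = min over k of (A[2][0] + B[0][1] = -2 + 6 = 4, A[2][1] + B[1][1] = 1 + 8 = 9, A[2][2] + B[2][1] = -2 + 3 = 1) = 1 (attained at k = 2)
  C[2][2] = min over k of (A[2][0] + B[0][2] = -2 + -4 = -6, A[2][1] + B[1][2] = 1 + 4 = 5, A[2][2] + B[2][2] = -2 + -4 = -6) = -6 (attained at k = 0)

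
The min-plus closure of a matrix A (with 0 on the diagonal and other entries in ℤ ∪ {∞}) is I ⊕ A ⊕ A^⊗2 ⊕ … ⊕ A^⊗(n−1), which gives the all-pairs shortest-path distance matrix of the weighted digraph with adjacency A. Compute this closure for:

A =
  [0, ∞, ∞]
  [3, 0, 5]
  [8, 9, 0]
Closure =
  [0, ∞, ∞]
  [3, 0, 5]
  [8, 9, 0]

This is the Floyd-Warshall all-pairs shortest-path computation. For each intermediate vertex k = 0, 1, …, 2, update dist[i][j] ← min(dist[i][j], dist[i][k] + dist[k][j]). The final matrix gives, for each (i, j), the minimum total weight of any directed path from i to j (possibly empty when i = j).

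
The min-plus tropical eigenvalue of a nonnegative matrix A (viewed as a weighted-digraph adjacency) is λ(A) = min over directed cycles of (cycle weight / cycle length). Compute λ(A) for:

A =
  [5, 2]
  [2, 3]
λ(A) = 2

Enumerate directed cycles and compute their means (weight / length). Sample:
  cycle 0 → 0: weight = 5, length = 1, mean = 5/1 ≈ 5.000
  cycle 1 → 1: weight = 3, length = 1, mean = 3/1 ≈ 3.000
  cycle 0 → 1 → 0: weight = 4, length = 2, mean = 4/2 ≈ 2.000
  cycle 1 → 0 → 1: weight = 4, length = 2, mean = 4/2 ≈ 2.000
Minimum mean = 2.000, attained e.g. along the cycle 0 → 1 → 0 with weight 4 and length 2. So λ(A) = 4/2 = 2.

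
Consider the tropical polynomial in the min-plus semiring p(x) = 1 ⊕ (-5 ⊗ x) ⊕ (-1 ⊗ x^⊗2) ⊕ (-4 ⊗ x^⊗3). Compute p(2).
p(2) = -3

A tropical monomial a ⊗ x^⊗i evaluates to a + i · x. Evaluating each term at x = 2:
  Term 0 contributes 1 + 0 · 2 = 1
  Term 1 contributes -5 + 1 · 2 = -3
  Term 2 contributes -1 + 2 · 2 = 3
  Term 3 contributes -4 + 3 · 2 = 2
p(2) = ⊕ of these = min[1, -3, 3, 2] = -3.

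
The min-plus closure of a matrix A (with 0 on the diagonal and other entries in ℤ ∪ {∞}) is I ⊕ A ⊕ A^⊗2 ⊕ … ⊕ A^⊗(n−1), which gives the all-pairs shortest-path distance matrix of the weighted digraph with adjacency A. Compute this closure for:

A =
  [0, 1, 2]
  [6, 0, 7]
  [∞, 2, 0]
Closure =
  [0, 1, 2]
  [6, 0, 7]
  [8, 2, 0]

This is the Floyd-Warshall all-pairs shortest-path computation. For each intermediate vertex k = 0, 1, …, 2, update dist[i][j] ← min(dist[i][j], dist[i][k] + dist[k][j]). The final matrix gives, for each (i, j), the minimum total weight of any directed path from i to j (possibly empty when i = j).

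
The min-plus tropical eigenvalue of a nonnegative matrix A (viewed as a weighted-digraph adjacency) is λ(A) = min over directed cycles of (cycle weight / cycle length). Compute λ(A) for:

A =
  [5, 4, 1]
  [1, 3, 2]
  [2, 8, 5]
λ(A) = 3/2

Enumerate directed cycles and compute their means (weight / length). Sample:
  cycle 0 → 0: weight = 5, length = 1, mean = 5/1 ≈ 5.000
  cycle 1 → 1: weight = 3, length = 1, mean = 3/1 ≈ 3.000
  cycle 2 → 2: weight = 5, length = 1, mean = 5/1 ≈ 5.000
  cycle 0 → 1 → 0: weight = 5, length = 2, mean = 5/2 ≈ 2.500
  cycle 0 → 2 → 0: weight = 3, length = 2, mean = 3/2 ≈ 1.500
  cycle 1 → 0 → 1: weight = 5, length = 2, mean = 5/2 ≈ 2.500
Minimum mean = 1.500, attained e.g. along the cycle 0 → 2 → 0 with weight 3 and length 2. So λ(A) = 3/2 = 3/2.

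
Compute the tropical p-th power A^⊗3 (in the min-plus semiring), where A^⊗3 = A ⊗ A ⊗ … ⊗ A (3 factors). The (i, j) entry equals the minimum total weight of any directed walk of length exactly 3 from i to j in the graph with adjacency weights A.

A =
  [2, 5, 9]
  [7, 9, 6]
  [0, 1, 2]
A^⊗3 =
  [6, 9, 13]
  [8, 9, 10]
  [4, 5, 6]

Each entry (A^⊗3)_ij equals the minimum over all length-3 walks i = v_0 → v_1 → … → v_3 = j of Σ_t A[v_t][v_{t+1}]. For example, for (i, j) = (0, 2) we minimise over 9 possible intermediate vertex sequences; the minimum is 13, attained along the walk 0 → 0 → 0 → 2.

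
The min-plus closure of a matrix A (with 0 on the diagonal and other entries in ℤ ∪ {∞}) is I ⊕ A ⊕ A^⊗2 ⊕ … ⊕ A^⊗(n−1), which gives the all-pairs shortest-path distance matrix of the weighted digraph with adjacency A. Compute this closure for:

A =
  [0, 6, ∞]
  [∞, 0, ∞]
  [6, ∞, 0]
Closure =
  [0, 6, ∞]
  [∞, 0, ∞]
  [6, 12, 0]

This is the Floyd-Warshall all-pairs shortest-path computation. For each intermediate vertex k = 0, 1, …, 2, update dist[i][j] ← min(dist[i][j], dist[i][k] + dist[k][j]). The final matrix gives, for each (i, j), the minimum total weight of any directed path from i to j (possibly empty when i = j).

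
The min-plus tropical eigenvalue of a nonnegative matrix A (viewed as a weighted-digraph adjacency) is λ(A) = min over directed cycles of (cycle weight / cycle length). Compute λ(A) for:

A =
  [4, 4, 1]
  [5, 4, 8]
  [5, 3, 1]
λ(A) = 1

Enumerate directed cycles and compute their means (weight / length). Sample:
  cycle 0 → 0: weight = 4, length = 1, mean = 4/1 ≈ 4.000
  cycle 1 → 1: weight = 4, length = 1, mean = 4/1 ≈ 4.000
  cycle 2 → 2: weight = 1, length = 1, mean = 1/1 ≈ 1.000
  cycle 0 → 1 → 0: weight = 9, length = 2, mean = 9/2 ≈ 4.500
  cycle 0 → 2 → 0: weight = 6, length = 2, mean = 6/2 ≈ 3.000
  cycle 1 → 0 → 1: weight = 9, length = 2, mean = 9/2 ≈ 4.500
Minimum mean = 1.000, attained e.g. along the cycle 2 → 2 with weight 1 and length 1. So λ(A) = 1/1 = 1.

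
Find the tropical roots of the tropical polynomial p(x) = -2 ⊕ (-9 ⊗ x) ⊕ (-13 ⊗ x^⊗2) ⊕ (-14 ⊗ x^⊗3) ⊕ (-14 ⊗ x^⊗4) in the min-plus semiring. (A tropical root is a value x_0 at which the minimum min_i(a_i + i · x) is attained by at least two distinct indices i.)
Roots: {0, 1, 4, 7}

Each tropical root is a break point of the lower envelope of the lines y = a_i + i · x (there are 5 lines, with slopes 0, 1, ..., 4). Only the lines that attain the minimum somewhere contribute to roots; other lines are dominated. Here the surviving (envelope) indices are i = 4, i = 3, i = 2, i = 1, i = 0.
Intersections between consecutive envelope lines give the roots: for adjacent envelope indices i < j the intersection is x = (a_i − a_j) / (j − i). Reading off the sorted break points: {0, 1, 4, 7}.
Verification: at each break x_0, at least two indices attain the minimum of min_i(a_i + i · x_0).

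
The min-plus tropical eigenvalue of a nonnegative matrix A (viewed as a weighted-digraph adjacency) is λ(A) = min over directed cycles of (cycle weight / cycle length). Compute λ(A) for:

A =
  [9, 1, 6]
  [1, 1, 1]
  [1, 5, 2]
λ(A) = 1

Enumerate directed cycles and compute their means (weight / length). Sample:
  cycle 0 → 0: weight = 9, length = 1, mean = 9/1 ≈ 9.000
  cycle 1 → 1: weight = 1, length = 1, mean = 1/1 ≈ 1.000
  cycle 2 → 2: weight = 2, length = 1, mean = 2/1 ≈ 2.000
  cycle 0 → 1 → 0: weight = 2, length = 2, mean = 2/2 ≈ 1.000
  cycle 0 → 2 → 0: weight = 7, length = 2, mean = 7/2 ≈ 3.500
  cycle 1 → 0 → 1: weight = 2, length = 2, mean = 2/2 ≈ 1.000
Minimum mean = 1.000, attained e.g. along the cycle 1 → 1 with weight 1 and length 1. So λ(A) = 1/1 = 1.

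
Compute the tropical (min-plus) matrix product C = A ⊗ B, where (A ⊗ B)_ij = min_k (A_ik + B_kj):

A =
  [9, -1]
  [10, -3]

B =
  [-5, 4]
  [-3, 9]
A ⊗ B =
  [-4, 8]
  [-6, 6]

Apply the min-plus product entry-by-entry:
  C[0][0] = min over k of (A[0][0] + B[0][0] = 9 + -5 = 4, A[0][1] + B[1][0] = -1 + -3 = -4) = -4 (attained at k = 1)
  C[0][1] = min over k of (A[0][0] + B[0][1] = 9 + 4 = 13, A[0][1] + B[1][1] = -1 + 9 = 8) = 8 (attained at k = 1)
  C[1][0] = min over k of (A[1][0] + B[0][0] = 10 + -5 = 5, A[1][1] + B[1][0] = -3 + -3 = -6) = -6 (attained at k = 1)
  C[1][1] = min over k of (A[1][0] + B[0][1] = 10 + 4 = 14, A[1][1] + B[1][1] = -3 + 9 = 6) = 6 (attained at k = 1)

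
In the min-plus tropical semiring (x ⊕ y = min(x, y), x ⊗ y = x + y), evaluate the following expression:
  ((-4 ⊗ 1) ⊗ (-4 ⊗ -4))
((-4 ⊗ 1) ⊗ (-4 ⊗ -4)) = -11

Expand innermost to outermost. Recall ⊕ takes the minimum of its arguments and ⊗ takes their sum. Working out the expression ((-4 ⊗ 1) ⊗ (-4 ⊗ -4)) gives -11.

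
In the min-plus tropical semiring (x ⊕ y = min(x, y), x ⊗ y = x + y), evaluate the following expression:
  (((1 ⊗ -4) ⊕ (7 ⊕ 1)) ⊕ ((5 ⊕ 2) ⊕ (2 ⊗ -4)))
(((1 ⊗ -4) ⊕ (7 ⊕ 1)) ⊕ ((5 ⊕ 2) ⊕ (2 ⊗ -4))) = -3

Expand innermost to outermost. Recall ⊕ takes the minimum of its arguments and ⊗ takes their sum. Working out the expression (((1 ⊗ -4) ⊕ (7 ⊕ 1)) ⊕ ((5 ⊕ 2) ⊕ (2 ⊗ -4))) gives -3.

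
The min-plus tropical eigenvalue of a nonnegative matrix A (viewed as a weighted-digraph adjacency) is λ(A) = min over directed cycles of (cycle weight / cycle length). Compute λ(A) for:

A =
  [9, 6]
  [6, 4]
λ(A) = 4

Enumerate directed cycles and compute their means (weight / length). Sample:
  cycle 0 → 0: weight = 9, length = 1, mean = 9/1 ≈ 9.000
  cycle 1 → 1: weight = 4, length = 1, mean = 4/1 ≈ 4.000
  cycle 0 → 1 → 0: weight = 12, length = 2, mean = 12/2 ≈ 6.000
  cycle 1 → 0 → 1: weight = 12, length = 2, mean = 12/2 ≈ 6.000
Minimum mean = 4.000, attained e.g. along the cycle 1 → 1 with weight 4 and length 1. So λ(A) = 4/1 = 4.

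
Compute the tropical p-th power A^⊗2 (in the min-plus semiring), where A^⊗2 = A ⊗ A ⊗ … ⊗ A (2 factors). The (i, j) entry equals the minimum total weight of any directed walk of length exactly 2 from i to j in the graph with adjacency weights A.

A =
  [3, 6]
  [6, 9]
A^⊗2 =
  [6, 9]
  [9, 12]

Each entry (A^⊗2)_ij equals the minimum over all length-2 walks i = v_0 → v_1 → … → v_2 = j of Σ_t A[v_t][v_{t+1}]. For example, for (i, j) = (0, 1) we minimise over 2 possible intermediate vertex sequences; the minimum is 9, attained along the walk 0 → 0 → 1.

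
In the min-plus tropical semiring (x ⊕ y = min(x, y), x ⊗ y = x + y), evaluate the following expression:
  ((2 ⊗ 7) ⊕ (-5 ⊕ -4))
((2 ⊗ 7) ⊕ (-5 ⊕ -4)) = -5

Expand innermost to outermost. Recall ⊕ takes the minimum of its arguments and ⊗ takes their sum. Working out the expression ((2 ⊗ 7) ⊕ (-5 ⊕ -4)) gives -5.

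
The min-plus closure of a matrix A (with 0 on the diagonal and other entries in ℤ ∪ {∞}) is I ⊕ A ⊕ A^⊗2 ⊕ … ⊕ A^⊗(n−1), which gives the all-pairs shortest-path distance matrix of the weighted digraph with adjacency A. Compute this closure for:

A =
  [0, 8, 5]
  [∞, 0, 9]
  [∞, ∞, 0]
Closure =
  [0, 8, 5]
  [∞, 0, 9]
  [∞, ∞, 0]

This is the Floyd-Warshall all-pairs shortest-path computation. For each intermediate vertex k = 0, 1, …, 2, update dist[i][j] ← min(dist[i][j], dist[i][k] + dist[k][j]). The final matrix gives, for each (i, j), the minimum total weight of any directed path from i to j (possibly empty when i = j).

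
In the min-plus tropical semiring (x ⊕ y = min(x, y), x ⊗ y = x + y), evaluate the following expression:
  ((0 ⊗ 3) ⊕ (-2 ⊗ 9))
((0 ⊗ 3) ⊕ (-2 ⊗ 9)) = 3

Expand innermost to outermost. Recall ⊕ takes the minimum of its arguments and ⊗ takes their sum. Working out the expression ((0 ⊗ 3) ⊕ (-2 ⊗ 9)) gives 3.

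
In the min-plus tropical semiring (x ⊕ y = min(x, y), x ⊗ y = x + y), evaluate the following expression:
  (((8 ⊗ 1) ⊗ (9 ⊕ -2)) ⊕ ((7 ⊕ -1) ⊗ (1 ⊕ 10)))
(((8 ⊗ 1) ⊗ (9 ⊕ -2)) ⊕ ((7 ⊕ -1) ⊗ (1 ⊕ 10))) = 0

Expand innermost to outermost. Recall ⊕ takes the minimum of its arguments and ⊗ takes their sum. Working out the expression (((8 ⊗ 1) ⊗ (9 ⊕ -2)) ⊕ ((7 ⊕ -1) ⊗ (1 ⊕ 10))) gives 0.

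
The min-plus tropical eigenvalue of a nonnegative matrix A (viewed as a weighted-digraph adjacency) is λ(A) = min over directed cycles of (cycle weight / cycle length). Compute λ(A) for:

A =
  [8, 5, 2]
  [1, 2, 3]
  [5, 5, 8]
λ(A) = 2

Enumerate directed cycles and compute their means (weight / length). Sample:
  cycle 0 → 0: weight = 8, length = 1, mean = 8/1 ≈ 8.000
  cycle 1 → 1: weight = 2, length = 1, mean = 2/1 ≈ 2.000
  cycle 2 → 2: weight = 8, length = 1, mean = 8/1 ≈ 8.000
  cycle 0 → 1 → 0: weight = 6, length = 2, mean = 6/2 ≈ 3.000
  cycle 0 → 2 → 0: weight = 7, length = 2, mean = 7/2 ≈ 3.500
  cycle 1 → 0 → 1: weight = 6, length = 2, mean = 6/2 ≈ 3.000
Minimum mean = 2.000, attained e.g. along the cycle 1 → 1 with weight 2 and length 1. So λ(A) = 2/1 = 2.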